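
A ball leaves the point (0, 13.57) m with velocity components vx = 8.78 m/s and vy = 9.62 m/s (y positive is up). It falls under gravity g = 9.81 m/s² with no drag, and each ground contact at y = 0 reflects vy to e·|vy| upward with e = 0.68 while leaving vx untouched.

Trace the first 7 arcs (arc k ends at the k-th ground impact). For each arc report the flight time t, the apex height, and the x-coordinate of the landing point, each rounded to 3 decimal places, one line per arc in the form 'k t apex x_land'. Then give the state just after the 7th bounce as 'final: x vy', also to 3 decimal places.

1 2.911 18.287 25.563
2 2.626 8.456 48.619
3 1.786 3.910 64.297
4 1.214 1.808 74.958
5 0.826 0.836 82.207
6 0.561 0.387 87.137
7 0.382 0.179 90.489
final: 90.489 1.273

Arc 1: start y=13.570, vy=9.620 → t=2.911, apex=18.287, x_land=25.563, impact vy=-18.942
  bounce: vy ← 0.68·18.942 = 12.880
Arc 2: start y=0.000, vy=12.880 → t=2.626, apex=8.456, x_land=48.619, impact vy=-12.880
  bounce: vy ← 0.68·12.880 = 8.759
Arc 3: start y=0.000, vy=8.759 → t=1.786, apex=3.910, x_land=64.297, impact vy=-8.759
  bounce: vy ← 0.68·8.759 = 5.956
Arc 4: start y=0.000, vy=5.956 → t=1.214, apex=1.808, x_land=74.958, impact vy=-5.956
  bounce: vy ← 0.68·5.956 = 4.050
Arc 5: start y=0.000, vy=4.050 → t=0.826, apex=0.836, x_land=82.207, impact vy=-4.050
  bounce: vy ← 0.68·4.050 = 2.754
Arc 6: start y=0.000, vy=2.754 → t=0.561, apex=0.387, x_land=87.137, impact vy=-2.754
  bounce: vy ← 0.68·2.754 = 1.873
Arc 7: start y=0.000, vy=1.873 → t=0.382, apex=0.179, x_land=90.489, impact vy=-1.873
  bounce: vy ← 0.68·1.873 = 1.273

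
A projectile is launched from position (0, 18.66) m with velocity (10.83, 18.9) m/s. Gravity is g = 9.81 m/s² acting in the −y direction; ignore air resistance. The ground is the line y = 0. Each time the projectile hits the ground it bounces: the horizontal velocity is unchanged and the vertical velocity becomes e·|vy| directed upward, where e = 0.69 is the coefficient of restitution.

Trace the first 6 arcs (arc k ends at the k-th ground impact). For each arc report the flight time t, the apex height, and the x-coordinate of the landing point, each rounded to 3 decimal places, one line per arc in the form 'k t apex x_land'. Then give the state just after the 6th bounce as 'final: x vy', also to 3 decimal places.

Arc 1: start y=18.660, vy=18.900 → t=4.668, apex=36.866, x_land=50.556, impact vy=-26.895
  bounce: vy ← 0.69·26.895 = 18.557
Arc 2: start y=0.000, vy=18.557 → t=3.783, apex=17.552, x_land=91.530, impact vy=-18.557
  bounce: vy ← 0.69·18.557 = 12.805
Arc 3: start y=0.000, vy=12.805 → t=2.611, apex=8.357, x_land=119.801, impact vy=-12.805
  bounce: vy ← 0.69·12.805 = 8.835
Arc 4: start y=0.000, vy=8.835 → t=1.801, apex=3.979, x_land=139.309, impact vy=-8.835
  bounce: vy ← 0.69·8.835 = 6.096
Arc 5: start y=0.000, vy=6.096 → t=1.243, apex=1.894, x_land=152.769, impact vy=-6.096
  bounce: vy ← 0.69·6.096 = 4.206
Arc 6: start y=0.000, vy=4.206 → t=0.858, apex=0.902, x_land=162.057, impact vy=-4.206
  bounce: vy ← 0.69·4.206 = 2.902

1 4.668 36.866 50.556
2 3.783 17.552 91.530
3 2.611 8.357 119.801
4 1.801 3.979 139.309
5 1.243 1.894 152.769
6 0.858 0.902 162.057
final: 162.057 2.902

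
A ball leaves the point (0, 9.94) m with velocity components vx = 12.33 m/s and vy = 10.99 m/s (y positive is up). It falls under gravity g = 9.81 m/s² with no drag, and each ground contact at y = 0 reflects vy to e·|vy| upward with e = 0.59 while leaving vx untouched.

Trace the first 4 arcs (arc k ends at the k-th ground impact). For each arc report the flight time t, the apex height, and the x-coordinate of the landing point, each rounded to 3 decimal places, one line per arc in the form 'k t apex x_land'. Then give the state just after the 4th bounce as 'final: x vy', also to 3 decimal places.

1 2.932 16.096 36.149
2 2.138 5.603 62.505
3 1.261 1.950 78.055
4 0.744 0.679 87.230
final: 87.230 2.153

Arc 1: start y=9.940, vy=10.990 → t=2.932, apex=16.096, x_land=36.149, impact vy=-17.771
  bounce: vy ← 0.59·17.771 = 10.485
Arc 2: start y=0.000, vy=10.485 → t=2.138, apex=5.603, x_land=62.505, impact vy=-10.485
  bounce: vy ← 0.59·10.485 = 6.186
Arc 3: start y=0.000, vy=6.186 → t=1.261, apex=1.950, x_land=78.055, impact vy=-6.186
  bounce: vy ← 0.59·6.186 = 3.650
Arc 4: start y=0.000, vy=3.650 → t=0.744, apex=0.679, x_land=87.230, impact vy=-3.650
  bounce: vy ← 0.59·3.650 = 2.153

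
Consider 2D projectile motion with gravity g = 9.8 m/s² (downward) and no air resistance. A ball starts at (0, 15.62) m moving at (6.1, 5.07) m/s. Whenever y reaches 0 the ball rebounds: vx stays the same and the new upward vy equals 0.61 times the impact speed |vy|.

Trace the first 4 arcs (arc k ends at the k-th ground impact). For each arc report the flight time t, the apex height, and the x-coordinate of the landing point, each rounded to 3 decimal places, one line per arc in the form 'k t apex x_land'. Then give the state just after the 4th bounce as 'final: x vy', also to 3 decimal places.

1 2.376 16.931 14.495
2 2.268 6.300 28.329
3 1.383 2.344 36.767
4 0.844 0.872 41.915
final: 41.915 2.522

Arc 1: start y=15.620, vy=5.070 → t=2.376, apex=16.931, x_land=14.495, impact vy=-18.217
  bounce: vy ← 0.61·18.217 = 11.112
Arc 2: start y=0.000, vy=11.112 → t=2.268, apex=6.300, x_land=28.329, impact vy=-11.112
  bounce: vy ← 0.61·11.112 = 6.779
Arc 3: start y=0.000, vy=6.779 → t=1.383, apex=2.344, x_land=36.767, impact vy=-6.779
  bounce: vy ← 0.61·6.779 = 4.135
Arc 4: start y=0.000, vy=4.135 → t=0.844, apex=0.872, x_land=41.915, impact vy=-4.135
  bounce: vy ← 0.61·4.135 = 2.522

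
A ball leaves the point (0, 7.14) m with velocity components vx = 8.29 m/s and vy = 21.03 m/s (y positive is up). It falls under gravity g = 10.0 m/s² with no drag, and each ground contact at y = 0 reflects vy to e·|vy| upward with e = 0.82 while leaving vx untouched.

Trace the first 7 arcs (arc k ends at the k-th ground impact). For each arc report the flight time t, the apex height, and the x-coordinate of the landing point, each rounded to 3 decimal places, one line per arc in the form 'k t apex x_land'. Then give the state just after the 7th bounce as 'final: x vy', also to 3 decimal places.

1 4.522 29.253 37.486
2 3.967 19.670 70.371
3 3.253 13.226 97.337
4 2.667 8.893 119.449
5 2.187 5.980 137.580
6 1.793 4.021 152.448
7 1.471 2.704 164.640
final: 164.640 6.030

Arc 1: start y=7.140, vy=21.030 → t=4.522, apex=29.253, x_land=37.486, impact vy=-24.188
  bounce: vy ← 0.82·24.188 = 19.834
Arc 2: start y=0.000, vy=19.834 → t=3.967, apex=19.670, x_land=70.371, impact vy=-19.834
  bounce: vy ← 0.82·19.834 = 16.264
Arc 3: start y=0.000, vy=16.264 → t=3.253, apex=13.226, x_land=97.337, impact vy=-16.264
  bounce: vy ← 0.82·16.264 = 13.337
Arc 4: start y=0.000, vy=13.337 → t=2.667, apex=8.893, x_land=119.449, impact vy=-13.337
  bounce: vy ← 0.82·13.337 = 10.936
Arc 5: start y=0.000, vy=10.936 → t=2.187, apex=5.980, x_land=137.580, impact vy=-10.936
  bounce: vy ← 0.82·10.936 = 8.967
Arc 6: start y=0.000, vy=8.967 → t=1.793, apex=4.021, x_land=152.448, impact vy=-8.967
  bounce: vy ← 0.82·8.967 = 7.353
Arc 7: start y=0.000, vy=7.353 → t=1.471, apex=2.704, x_land=164.640, impact vy=-7.353
  bounce: vy ← 0.82·7.353 = 6.030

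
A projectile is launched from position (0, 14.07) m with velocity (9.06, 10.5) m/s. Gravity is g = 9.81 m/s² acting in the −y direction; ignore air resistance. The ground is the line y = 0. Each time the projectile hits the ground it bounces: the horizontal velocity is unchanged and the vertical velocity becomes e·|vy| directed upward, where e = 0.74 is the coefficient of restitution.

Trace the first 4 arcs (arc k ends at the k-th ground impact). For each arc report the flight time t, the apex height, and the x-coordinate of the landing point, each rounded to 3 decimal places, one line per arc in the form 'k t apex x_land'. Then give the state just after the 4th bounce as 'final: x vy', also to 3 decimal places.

Arc 1: start y=14.070, vy=10.500 → t=3.074, apex=19.689, x_land=27.849, impact vy=-19.655
  bounce: vy ← 0.74·19.655 = 14.544
Arc 2: start y=0.000, vy=14.544 → t=2.965, apex=10.782, x_land=54.714, impact vy=-14.544
  bounce: vy ← 0.74·14.544 = 10.763
Arc 3: start y=0.000, vy=10.763 → t=2.194, apex=5.904, x_land=74.594, impact vy=-10.763
  bounce: vy ← 0.74·10.763 = 7.965
Arc 4: start y=0.000, vy=7.965 → t=1.624, apex=3.233, x_land=89.305, impact vy=-7.965
  bounce: vy ← 0.74·7.965 = 5.894

1 3.074 19.689 27.849
2 2.965 10.782 54.714
3 2.194 5.904 74.594
4 1.624 3.233 89.305
final: 89.305 5.894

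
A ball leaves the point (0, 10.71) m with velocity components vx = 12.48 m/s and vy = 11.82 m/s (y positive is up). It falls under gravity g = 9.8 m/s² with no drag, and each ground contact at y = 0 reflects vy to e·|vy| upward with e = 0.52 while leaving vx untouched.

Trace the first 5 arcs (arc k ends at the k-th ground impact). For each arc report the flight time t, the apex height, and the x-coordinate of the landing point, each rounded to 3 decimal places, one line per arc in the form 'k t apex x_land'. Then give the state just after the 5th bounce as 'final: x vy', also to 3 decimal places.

1 3.114 17.838 38.864
2 1.984 4.823 63.628
3 1.032 1.304 76.506
4 0.537 0.353 83.202
5 0.279 0.095 86.684
final: 86.684 0.711

Arc 1: start y=10.710, vy=11.820 → t=3.114, apex=17.838, x_land=38.864, impact vy=-18.698
  bounce: vy ← 0.52·18.698 = 9.723
Arc 2: start y=0.000, vy=9.723 → t=1.984, apex=4.823, x_land=63.628, impact vy=-9.723
  bounce: vy ← 0.52·9.723 = 5.056
Arc 3: start y=0.000, vy=5.056 → t=1.032, apex=1.304, x_land=76.506, impact vy=-5.056
  bounce: vy ← 0.52·5.056 = 2.629
Arc 4: start y=0.000, vy=2.629 → t=0.537, apex=0.353, x_land=83.202, impact vy=-2.629
  bounce: vy ← 0.52·2.629 = 1.367
Arc 5: start y=0.000, vy=1.367 → t=0.279, apex=0.095, x_land=86.684, impact vy=-1.367
  bounce: vy ← 0.52·1.367 = 0.711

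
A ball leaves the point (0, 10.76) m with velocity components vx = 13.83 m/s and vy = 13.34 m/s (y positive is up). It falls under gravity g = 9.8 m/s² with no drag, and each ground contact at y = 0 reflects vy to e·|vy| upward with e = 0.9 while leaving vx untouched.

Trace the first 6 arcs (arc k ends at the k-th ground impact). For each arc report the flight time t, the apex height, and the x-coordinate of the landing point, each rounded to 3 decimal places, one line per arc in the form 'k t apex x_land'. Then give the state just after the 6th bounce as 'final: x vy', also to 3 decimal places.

1 3.373 19.839 46.654
2 3.622 16.070 96.745
3 3.260 13.017 141.827
4 2.934 10.543 182.401
5 2.640 8.540 218.917
6 2.376 6.918 251.782
final: 251.782 10.480

Arc 1: start y=10.760, vy=13.340 → t=3.373, apex=19.839, x_land=46.654, impact vy=-19.719
  bounce: vy ← 0.9·19.719 = 17.747
Arc 2: start y=0.000, vy=17.747 → t=3.622, apex=16.070, x_land=96.745, impact vy=-17.747
  bounce: vy ← 0.9·17.747 = 15.973
Arc 3: start y=0.000, vy=15.973 → t=3.260, apex=13.017, x_land=141.827, impact vy=-15.973
  bounce: vy ← 0.9·15.973 = 14.375
Arc 4: start y=0.000, vy=14.375 → t=2.934, apex=10.543, x_land=182.401, impact vy=-14.375
  bounce: vy ← 0.9·14.375 = 12.938
Arc 5: start y=0.000, vy=12.938 → t=2.640, apex=8.540, x_land=218.917, impact vy=-12.938
  bounce: vy ← 0.9·12.938 = 11.644
Arc 6: start y=0.000, vy=11.644 → t=2.376, apex=6.918, x_land=251.782, impact vy=-11.644
  bounce: vy ← 0.9·11.644 = 10.480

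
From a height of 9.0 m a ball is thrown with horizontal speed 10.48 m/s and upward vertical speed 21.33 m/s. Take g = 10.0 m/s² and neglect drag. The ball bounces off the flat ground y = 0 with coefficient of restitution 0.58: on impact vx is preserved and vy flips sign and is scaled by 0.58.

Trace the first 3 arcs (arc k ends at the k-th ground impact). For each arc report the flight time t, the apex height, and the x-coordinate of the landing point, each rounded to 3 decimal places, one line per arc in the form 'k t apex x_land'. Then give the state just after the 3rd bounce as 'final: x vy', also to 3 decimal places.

1 4.653 31.748 48.762
2 2.923 10.680 79.395
3 1.695 3.593 97.163
final: 97.163 4.917

Arc 1: start y=9.000, vy=21.330 → t=4.653, apex=31.748, x_land=48.762, impact vy=-25.199
  bounce: vy ← 0.58·25.199 = 14.615
Arc 2: start y=0.000, vy=14.615 → t=2.923, apex=10.680, x_land=79.395, impact vy=-14.615
  bounce: vy ← 0.58·14.615 = 8.477
Arc 3: start y=0.000, vy=8.477 → t=1.695, apex=3.593, x_land=97.163, impact vy=-8.477
  bounce: vy ← 0.58·8.477 = 4.917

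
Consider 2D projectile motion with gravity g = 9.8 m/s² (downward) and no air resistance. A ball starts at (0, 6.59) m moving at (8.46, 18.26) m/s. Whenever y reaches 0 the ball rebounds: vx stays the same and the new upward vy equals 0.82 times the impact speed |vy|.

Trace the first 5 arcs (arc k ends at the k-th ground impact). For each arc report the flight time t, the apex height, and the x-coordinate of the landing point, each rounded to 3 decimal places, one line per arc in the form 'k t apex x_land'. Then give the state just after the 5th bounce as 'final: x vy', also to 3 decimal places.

Arc 1: start y=6.590, vy=18.260 → t=4.058, apex=23.602, x_land=34.330, impact vy=-21.508
  bounce: vy ← 0.82·21.508 = 17.637
Arc 2: start y=0.000, vy=17.637 → t=3.599, apex=15.870, x_land=64.780, impact vy=-17.637
  bounce: vy ← 0.82·17.637 = 14.462
Arc 3: start y=0.000, vy=14.462 → t=2.951, apex=10.671, x_land=89.749, impact vy=-14.462
  bounce: vy ← 0.82·14.462 = 11.859
Arc 4: start y=0.000, vy=11.859 → t=2.420, apex=7.175, x_land=110.224, impact vy=-11.859
  bounce: vy ← 0.82·11.859 = 9.724
Arc 5: start y=0.000, vy=9.724 → t=1.985, apex=4.825, x_land=127.013, impact vy=-9.724
  bounce: vy ← 0.82·9.724 = 7.974

1 4.058 23.602 34.330
2 3.599 15.870 64.780
3 2.951 10.671 89.749
4 2.420 7.175 110.224
5 1.985 4.825 127.013
final: 127.013 7.974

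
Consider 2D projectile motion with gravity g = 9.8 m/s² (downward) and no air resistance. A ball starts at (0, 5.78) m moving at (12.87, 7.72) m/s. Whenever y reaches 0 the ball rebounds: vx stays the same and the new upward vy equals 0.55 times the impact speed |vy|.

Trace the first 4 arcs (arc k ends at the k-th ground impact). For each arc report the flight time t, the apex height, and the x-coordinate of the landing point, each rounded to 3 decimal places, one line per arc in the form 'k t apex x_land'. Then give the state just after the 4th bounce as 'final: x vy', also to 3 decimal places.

1 2.129 8.821 27.406
2 1.476 2.668 46.400
3 0.812 0.807 56.847
4 0.446 0.244 62.593
final: 62.593 1.203

Arc 1: start y=5.780, vy=7.720 → t=2.129, apex=8.821, x_land=27.406, impact vy=-13.149
  bounce: vy ← 0.55·13.149 = 7.232
Arc 2: start y=0.000, vy=7.232 → t=1.476, apex=2.668, x_land=46.400, impact vy=-7.232
  bounce: vy ← 0.55·7.232 = 3.977
Arc 3: start y=0.000, vy=3.977 → t=0.812, apex=0.807, x_land=56.847, impact vy=-3.977
  bounce: vy ← 0.55·3.977 = 2.188
Arc 4: start y=0.000, vy=2.188 → t=0.446, apex=0.244, x_land=62.593, impact vy=-2.188
  bounce: vy ← 0.55·2.188 = 1.203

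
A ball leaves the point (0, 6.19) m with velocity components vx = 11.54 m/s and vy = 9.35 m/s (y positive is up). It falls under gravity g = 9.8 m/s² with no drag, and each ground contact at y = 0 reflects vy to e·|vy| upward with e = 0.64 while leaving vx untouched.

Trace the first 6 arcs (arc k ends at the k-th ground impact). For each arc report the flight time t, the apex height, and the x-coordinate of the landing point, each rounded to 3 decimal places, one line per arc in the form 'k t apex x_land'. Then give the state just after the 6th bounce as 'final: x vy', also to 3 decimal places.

1 2.428 10.650 28.023
2 1.887 4.362 49.800
3 1.208 1.787 63.738
4 0.773 0.732 72.658
5 0.495 0.300 78.366
6 0.317 0.123 82.020
final: 82.020 0.993

Arc 1: start y=6.190, vy=9.350 → t=2.428, apex=10.650, x_land=28.023, impact vy=-14.448
  bounce: vy ← 0.64·14.448 = 9.247
Arc 2: start y=0.000, vy=9.247 → t=1.887, apex=4.362, x_land=49.800, impact vy=-9.247
  bounce: vy ← 0.64·9.247 = 5.918
Arc 3: start y=0.000, vy=5.918 → t=1.208, apex=1.787, x_land=63.738, impact vy=-5.918
  bounce: vy ← 0.64·5.918 = 3.787
Arc 4: start y=0.000, vy=3.787 → t=0.773, apex=0.732, x_land=72.658, impact vy=-3.787
  bounce: vy ← 0.64·3.787 = 2.424
Arc 5: start y=0.000, vy=2.424 → t=0.495, apex=0.300, x_land=78.366, impact vy=-2.424
  bounce: vy ← 0.64·2.424 = 1.551
Arc 6: start y=0.000, vy=1.551 → t=0.317, apex=0.123, x_land=82.020, impact vy=-1.551
  bounce: vy ← 0.64·1.551 = 0.993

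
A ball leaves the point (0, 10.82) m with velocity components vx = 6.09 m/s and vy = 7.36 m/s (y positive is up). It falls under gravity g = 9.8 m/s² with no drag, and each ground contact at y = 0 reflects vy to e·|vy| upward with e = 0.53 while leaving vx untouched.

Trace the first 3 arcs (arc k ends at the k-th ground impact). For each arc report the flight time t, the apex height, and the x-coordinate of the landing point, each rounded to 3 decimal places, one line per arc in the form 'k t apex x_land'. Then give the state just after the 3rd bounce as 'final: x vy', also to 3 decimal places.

Arc 1: start y=10.820, vy=7.360 → t=2.416, apex=13.584, x_land=14.714, impact vy=-16.317
  bounce: vy ← 0.53·16.317 = 8.648
Arc 2: start y=0.000, vy=8.648 → t=1.765, apex=3.816, x_land=25.462, impact vy=-8.648
  bounce: vy ← 0.53·8.648 = 4.583
Arc 3: start y=0.000, vy=4.583 → t=0.935, apex=1.072, x_land=31.158, impact vy=-4.583
  bounce: vy ← 0.53·4.583 = 2.429

1 2.416 13.584 14.714
2 1.765 3.816 25.462
3 0.935 1.072 31.158
final: 31.158 2.429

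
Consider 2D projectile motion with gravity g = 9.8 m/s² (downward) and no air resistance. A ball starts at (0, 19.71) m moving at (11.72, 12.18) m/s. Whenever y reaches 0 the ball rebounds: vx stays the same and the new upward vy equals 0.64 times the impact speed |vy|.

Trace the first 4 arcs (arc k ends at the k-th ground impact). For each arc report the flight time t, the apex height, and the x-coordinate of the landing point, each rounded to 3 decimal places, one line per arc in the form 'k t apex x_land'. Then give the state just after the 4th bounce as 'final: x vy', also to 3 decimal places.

Arc 1: start y=19.710, vy=12.180 → t=3.602, apex=27.279, x_land=42.219, impact vy=-23.123
  bounce: vy ← 0.64·23.123 = 14.799
Arc 2: start y=0.000, vy=14.799 → t=3.020, apex=11.173, x_land=77.615, impact vy=-14.799
  bounce: vy ← 0.64·14.799 = 9.471
Arc 3: start y=0.000, vy=9.471 → t=1.933, apex=4.577, x_land=100.269, impact vy=-9.471
  bounce: vy ← 0.64·9.471 = 6.062
Arc 4: start y=0.000, vy=6.062 → t=1.237, apex=1.875, x_land=114.767, impact vy=-6.062
  bounce: vy ← 0.64·6.062 = 3.879

1 3.602 27.279 42.219
2 3.020 11.173 77.615
3 1.933 4.577 100.269
4 1.237 1.875 114.767
final: 114.767 3.879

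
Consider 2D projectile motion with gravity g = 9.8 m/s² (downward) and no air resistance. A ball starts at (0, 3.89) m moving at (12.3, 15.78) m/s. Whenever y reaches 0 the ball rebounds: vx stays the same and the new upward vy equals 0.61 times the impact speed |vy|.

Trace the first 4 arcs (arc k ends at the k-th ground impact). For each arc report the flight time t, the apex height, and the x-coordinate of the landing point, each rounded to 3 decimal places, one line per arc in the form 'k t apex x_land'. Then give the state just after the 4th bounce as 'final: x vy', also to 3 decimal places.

Arc 1: start y=3.890, vy=15.780 → t=3.450, apex=16.595, x_land=42.441, impact vy=-18.035
  bounce: vy ← 0.61·18.035 = 11.001
Arc 2: start y=0.000, vy=11.001 → t=2.245, apex=6.175, x_land=70.056, impact vy=-11.001
  bounce: vy ← 0.61·11.001 = 6.711
Arc 3: start y=0.000, vy=6.711 → t=1.370, apex=2.298, x_land=86.902, impact vy=-6.711
  bounce: vy ← 0.61·6.711 = 4.094
Arc 4: start y=0.000, vy=4.094 → t=0.835, apex=0.855, x_land=97.177, impact vy=-4.094
  bounce: vy ← 0.61·4.094 = 2.497

1 3.450 16.595 42.441
2 2.245 6.175 70.056
3 1.370 2.298 86.902
4 0.835 0.855 97.177
final: 97.177 2.497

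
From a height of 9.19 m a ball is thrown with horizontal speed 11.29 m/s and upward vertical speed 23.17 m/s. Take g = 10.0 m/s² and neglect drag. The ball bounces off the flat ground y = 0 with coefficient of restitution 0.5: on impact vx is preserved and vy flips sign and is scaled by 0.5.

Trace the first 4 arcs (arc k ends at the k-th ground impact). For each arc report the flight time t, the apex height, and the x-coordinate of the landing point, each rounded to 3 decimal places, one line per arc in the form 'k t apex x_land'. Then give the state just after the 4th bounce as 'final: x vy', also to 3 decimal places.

Arc 1: start y=9.190, vy=23.170 → t=5.001, apex=36.032, x_land=56.467, impact vy=-26.845
  bounce: vy ← 0.5·26.845 = 13.422
Arc 2: start y=0.000, vy=13.422 → t=2.684, apex=9.008, x_land=86.775, impact vy=-13.422
  bounce: vy ← 0.5·13.422 = 6.711
Arc 3: start y=0.000, vy=6.711 → t=1.342, apex=2.252, x_land=101.929, impact vy=-6.711
  bounce: vy ← 0.5·6.711 = 3.356
Arc 4: start y=0.000, vy=3.356 → t=0.671, apex=0.563, x_land=109.506, impact vy=-3.356
  bounce: vy ← 0.5·3.356 = 1.678

1 5.001 36.032 56.467
2 2.684 9.008 86.775
3 1.342 2.252 101.929
4 0.671 0.563 109.506
final: 109.506 1.678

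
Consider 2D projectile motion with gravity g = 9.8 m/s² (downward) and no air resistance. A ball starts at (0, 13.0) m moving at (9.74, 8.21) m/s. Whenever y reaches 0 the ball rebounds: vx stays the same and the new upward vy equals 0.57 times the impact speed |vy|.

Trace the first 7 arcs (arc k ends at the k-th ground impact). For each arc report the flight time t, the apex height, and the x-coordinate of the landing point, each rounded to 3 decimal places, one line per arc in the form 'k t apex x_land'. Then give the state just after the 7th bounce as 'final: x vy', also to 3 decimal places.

1 2.669 16.439 26.000
2 2.088 5.341 46.338
3 1.190 1.735 57.930
4 0.678 0.564 64.538
5 0.387 0.183 68.304
6 0.220 0.060 70.451
7 0.126 0.019 71.675
final: 71.675 0.351

Arc 1: start y=13.000, vy=8.210 → t=2.669, apex=16.439, x_land=26.000, impact vy=-17.950
  bounce: vy ← 0.57·17.950 = 10.232
Arc 2: start y=0.000, vy=10.232 → t=2.088, apex=5.341, x_land=46.338, impact vy=-10.232
  bounce: vy ← 0.57·10.232 = 5.832
Arc 3: start y=0.000, vy=5.832 → t=1.190, apex=1.735, x_land=57.930, impact vy=-5.832
  bounce: vy ← 0.57·5.832 = 3.324
Arc 4: start y=0.000, vy=3.324 → t=0.678, apex=0.564, x_land=64.538, impact vy=-3.324
  bounce: vy ← 0.57·3.324 = 1.895
Arc 5: start y=0.000, vy=1.895 → t=0.387, apex=0.183, x_land=68.304, impact vy=-1.895
  bounce: vy ← 0.57·1.895 = 1.080
Arc 6: start y=0.000, vy=1.080 → t=0.220, apex=0.060, x_land=70.451, impact vy=-1.080
  bounce: vy ← 0.57·1.080 = 0.616
Arc 7: start y=0.000, vy=0.616 → t=0.126, apex=0.019, x_land=71.675, impact vy=-0.616
  bounce: vy ← 0.57·0.616 = 0.351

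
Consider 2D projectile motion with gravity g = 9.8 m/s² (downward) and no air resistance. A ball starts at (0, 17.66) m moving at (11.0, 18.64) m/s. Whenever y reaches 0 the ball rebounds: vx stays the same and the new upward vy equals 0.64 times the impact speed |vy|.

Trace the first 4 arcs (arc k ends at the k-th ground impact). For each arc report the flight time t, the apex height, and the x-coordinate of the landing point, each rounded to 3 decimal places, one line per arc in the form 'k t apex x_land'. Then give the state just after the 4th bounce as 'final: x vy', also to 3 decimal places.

Arc 1: start y=17.660, vy=18.640 → t=4.589, apex=35.387, x_land=50.483, impact vy=-26.336
  bounce: vy ← 0.64·26.336 = 16.855
Arc 2: start y=0.000, vy=16.855 → t=3.440, apex=14.495, x_land=88.321, impact vy=-16.855
  bounce: vy ← 0.64·16.855 = 10.787
Arc 3: start y=0.000, vy=10.787 → t=2.201, apex=5.937, x_land=112.537, impact vy=-10.787
  bounce: vy ← 0.64·10.787 = 6.904
Arc 4: start y=0.000, vy=6.904 → t=1.409, apex=2.432, x_land=128.036, impact vy=-6.904
  bounce: vy ← 0.64·6.904 = 4.418

1 4.589 35.387 50.483
2 3.440 14.495 88.321
3 2.201 5.937 112.537
4 1.409 2.432 128.036
final: 128.036 4.418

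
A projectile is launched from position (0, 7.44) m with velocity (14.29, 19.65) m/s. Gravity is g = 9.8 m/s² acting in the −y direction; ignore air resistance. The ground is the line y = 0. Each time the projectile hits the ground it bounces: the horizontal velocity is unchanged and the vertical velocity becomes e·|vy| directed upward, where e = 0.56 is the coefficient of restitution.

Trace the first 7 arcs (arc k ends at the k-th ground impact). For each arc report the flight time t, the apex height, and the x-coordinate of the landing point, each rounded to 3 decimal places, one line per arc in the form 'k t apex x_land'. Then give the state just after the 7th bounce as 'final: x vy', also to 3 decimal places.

1 4.359 27.140 62.284
2 2.636 8.511 99.951
3 1.476 2.669 121.044
4 0.827 0.837 132.856
5 0.463 0.262 139.471
6 0.259 0.082 143.176
7 0.145 0.026 145.250
final: 145.250 0.398

Arc 1: start y=7.440, vy=19.650 → t=4.359, apex=27.140, x_land=62.284, impact vy=-23.064
  bounce: vy ← 0.56·23.064 = 12.916
Arc 2: start y=0.000, vy=12.916 → t=2.636, apex=8.511, x_land=99.951, impact vy=-12.916
  bounce: vy ← 0.56·12.916 = 7.233
Arc 3: start y=0.000, vy=7.233 → t=1.476, apex=2.669, x_land=121.044, impact vy=-7.233
  bounce: vy ← 0.56·7.233 = 4.050
Arc 4: start y=0.000, vy=4.050 → t=0.827, apex=0.837, x_land=132.856, impact vy=-4.050
  bounce: vy ← 0.56·4.050 = 2.268
Arc 5: start y=0.000, vy=2.268 → t=0.463, apex=0.262, x_land=139.471, impact vy=-2.268
  bounce: vy ← 0.56·2.268 = 1.270
Arc 6: start y=0.000, vy=1.270 → t=0.259, apex=0.082, x_land=143.176, impact vy=-1.270
  bounce: vy ← 0.56·1.270 = 0.711
Arc 7: start y=0.000, vy=0.711 → t=0.145, apex=0.026, x_land=145.250, impact vy=-0.711
  bounce: vy ← 0.56·0.711 = 0.398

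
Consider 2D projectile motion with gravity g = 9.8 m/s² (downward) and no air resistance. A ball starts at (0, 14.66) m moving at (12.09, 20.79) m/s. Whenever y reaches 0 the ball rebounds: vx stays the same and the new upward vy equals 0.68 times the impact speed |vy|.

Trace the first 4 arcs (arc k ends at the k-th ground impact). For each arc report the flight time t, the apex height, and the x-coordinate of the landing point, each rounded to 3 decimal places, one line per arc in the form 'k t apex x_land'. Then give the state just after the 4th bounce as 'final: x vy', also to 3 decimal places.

1 4.859 36.712 58.741
2 3.723 16.976 103.747
3 2.531 7.850 134.351
4 1.721 3.630 155.162
final: 155.162 5.735

Arc 1: start y=14.660, vy=20.790 → t=4.859, apex=36.712, x_land=58.741, impact vy=-26.825
  bounce: vy ← 0.68·26.825 = 18.241
Arc 2: start y=0.000, vy=18.241 → t=3.723, apex=16.976, x_land=103.747, impact vy=-18.241
  bounce: vy ← 0.68·18.241 = 12.404
Arc 3: start y=0.000, vy=12.404 → t=2.531, apex=7.850, x_land=134.351, impact vy=-12.404
  bounce: vy ← 0.68·12.404 = 8.435
Arc 4: start y=0.000, vy=8.435 → t=1.721, apex=3.630, x_land=155.162, impact vy=-8.435
  bounce: vy ← 0.68·8.435 = 5.735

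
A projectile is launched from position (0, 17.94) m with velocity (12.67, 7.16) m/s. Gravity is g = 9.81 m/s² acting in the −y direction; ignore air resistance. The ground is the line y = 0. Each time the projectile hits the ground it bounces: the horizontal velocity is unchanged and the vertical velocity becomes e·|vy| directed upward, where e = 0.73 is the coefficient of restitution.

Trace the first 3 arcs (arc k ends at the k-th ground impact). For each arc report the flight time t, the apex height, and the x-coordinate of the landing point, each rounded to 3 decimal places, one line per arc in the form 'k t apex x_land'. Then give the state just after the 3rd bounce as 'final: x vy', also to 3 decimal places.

Arc 1: start y=17.940, vy=7.160 → t=2.777, apex=20.553, x_land=35.183, impact vy=-20.081
  bounce: vy ← 0.73·20.081 = 14.659
Arc 2: start y=0.000, vy=14.659 → t=2.989, apex=10.953, x_land=73.049, impact vy=-14.659
  bounce: vy ← 0.73·14.659 = 10.701
Arc 3: start y=0.000, vy=10.701 → t=2.182, apex=5.837, x_land=100.691, impact vy=-10.701
  bounce: vy ← 0.73·10.701 = 7.812

1 2.777 20.553 35.183
2 2.989 10.953 73.049
3 2.182 5.837 100.691
final: 100.691 7.812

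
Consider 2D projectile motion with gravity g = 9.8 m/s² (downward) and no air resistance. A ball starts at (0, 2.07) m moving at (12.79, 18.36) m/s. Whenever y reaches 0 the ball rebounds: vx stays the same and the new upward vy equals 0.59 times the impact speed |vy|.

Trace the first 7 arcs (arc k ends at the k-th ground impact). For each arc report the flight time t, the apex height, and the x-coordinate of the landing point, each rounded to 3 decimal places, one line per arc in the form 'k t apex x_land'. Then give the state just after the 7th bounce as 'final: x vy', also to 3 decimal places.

1 3.856 19.268 49.324
2 2.340 6.707 79.252
3 1.381 2.335 96.910
4 0.815 0.813 107.328
5 0.481 0.283 113.474
6 0.284 0.098 117.101
7 0.167 0.034 119.241
final: 119.241 0.484

Arc 1: start y=2.070, vy=18.360 → t=3.856, apex=19.268, x_land=49.324, impact vy=-19.434
  bounce: vy ← 0.59·19.434 = 11.466
Arc 2: start y=0.000, vy=11.466 → t=2.340, apex=6.707, x_land=79.252, impact vy=-11.466
  bounce: vy ← 0.59·11.466 = 6.765
Arc 3: start y=0.000, vy=6.765 → t=1.381, apex=2.335, x_land=96.910, impact vy=-6.765
  bounce: vy ← 0.59·6.765 = 3.991
Arc 4: start y=0.000, vy=3.991 → t=0.815, apex=0.813, x_land=107.328, impact vy=-3.991
  bounce: vy ← 0.59·3.991 = 2.355
Arc 5: start y=0.000, vy=2.355 → t=0.481, apex=0.283, x_land=113.474, impact vy=-2.355
  bounce: vy ← 0.59·2.355 = 1.389
Arc 6: start y=0.000, vy=1.389 → t=0.284, apex=0.098, x_land=117.101, impact vy=-1.389
  bounce: vy ← 0.59·1.389 = 0.820
Arc 7: start y=0.000, vy=0.820 → t=0.167, apex=0.034, x_land=119.241, impact vy=-0.820
  bounce: vy ← 0.59·0.820 = 0.484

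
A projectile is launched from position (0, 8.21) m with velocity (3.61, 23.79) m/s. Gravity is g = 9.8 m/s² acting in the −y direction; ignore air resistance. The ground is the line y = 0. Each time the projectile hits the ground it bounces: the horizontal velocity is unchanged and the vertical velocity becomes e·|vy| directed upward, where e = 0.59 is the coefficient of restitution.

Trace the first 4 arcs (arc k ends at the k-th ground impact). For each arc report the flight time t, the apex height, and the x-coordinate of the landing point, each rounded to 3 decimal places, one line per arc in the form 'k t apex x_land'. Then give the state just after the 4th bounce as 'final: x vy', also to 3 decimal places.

1 5.179 37.086 18.695
2 3.246 12.910 30.414
3 1.915 4.494 37.328
4 1.130 1.564 41.408
final: 41.408 3.267

Arc 1: start y=8.210, vy=23.790 → t=5.179, apex=37.086, x_land=18.695, impact vy=-26.961
  bounce: vy ← 0.59·26.961 = 15.907
Arc 2: start y=0.000, vy=15.907 → t=3.246, apex=12.910, x_land=30.414, impact vy=-15.907
  bounce: vy ← 0.59·15.907 = 9.385
Arc 3: start y=0.000, vy=9.385 → t=1.915, apex=4.494, x_land=37.328, impact vy=-9.385
  bounce: vy ← 0.59·9.385 = 5.537
Arc 4: start y=0.000, vy=5.537 → t=1.130, apex=1.564, x_land=41.408, impact vy=-5.537
  bounce: vy ← 0.59·5.537 = 3.267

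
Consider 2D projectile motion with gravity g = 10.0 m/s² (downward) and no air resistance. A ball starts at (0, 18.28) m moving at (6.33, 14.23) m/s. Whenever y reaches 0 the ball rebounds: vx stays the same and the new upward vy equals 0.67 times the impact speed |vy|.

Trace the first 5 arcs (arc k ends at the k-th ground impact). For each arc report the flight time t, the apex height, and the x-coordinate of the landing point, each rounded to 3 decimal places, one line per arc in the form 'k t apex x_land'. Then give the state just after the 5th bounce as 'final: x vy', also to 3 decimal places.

Arc 1: start y=18.280, vy=14.230 → t=3.806, apex=28.405, x_land=24.095, impact vy=-23.835
  bounce: vy ← 0.67·23.835 = 15.969
Arc 2: start y=0.000, vy=15.969 → t=3.194, apex=12.751, x_land=44.312, impact vy=-15.969
  bounce: vy ← 0.67·15.969 = 10.699
Arc 3: start y=0.000, vy=10.699 → t=2.140, apex=5.724, x_land=57.857, impact vy=-10.699
  bounce: vy ← 0.67·10.699 = 7.169
Arc 4: start y=0.000, vy=7.169 → t=1.434, apex=2.569, x_land=66.933, impact vy=-7.169
  bounce: vy ← 0.67·7.169 = 4.803
Arc 5: start y=0.000, vy=4.803 → t=0.961, apex=1.153, x_land=73.013, impact vy=-4.803
  bounce: vy ← 0.67·4.803 = 3.218

1 3.806 28.405 24.095
2 3.194 12.751 44.312
3 2.140 5.724 57.857
4 1.434 2.569 66.933
5 0.961 1.153 73.013
final: 73.013 3.218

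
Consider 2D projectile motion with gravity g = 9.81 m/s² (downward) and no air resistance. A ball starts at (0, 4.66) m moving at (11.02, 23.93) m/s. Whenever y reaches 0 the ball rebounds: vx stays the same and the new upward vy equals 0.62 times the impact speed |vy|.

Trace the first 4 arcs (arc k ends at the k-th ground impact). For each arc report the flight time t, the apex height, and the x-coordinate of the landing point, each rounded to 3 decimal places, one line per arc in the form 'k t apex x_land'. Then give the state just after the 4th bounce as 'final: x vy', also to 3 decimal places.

1 5.066 33.847 55.830
2 3.257 13.011 91.725
3 2.020 5.001 113.981
4 1.252 1.923 127.779
final: 127.779 3.808

Arc 1: start y=4.660, vy=23.930 → t=5.066, apex=33.847, x_land=55.830, impact vy=-25.770
  bounce: vy ← 0.62·25.770 = 15.977
Arc 2: start y=0.000, vy=15.977 → t=3.257, apex=13.011, x_land=91.725, impact vy=-15.977
  bounce: vy ← 0.62·15.977 = 9.906
Arc 3: start y=0.000, vy=9.906 → t=2.020, apex=5.001, x_land=113.981, impact vy=-9.906
  bounce: vy ← 0.62·9.906 = 6.142
Arc 4: start y=0.000, vy=6.142 → t=1.252, apex=1.923, x_land=127.779, impact vy=-6.142
  bounce: vy ← 0.62·6.142 = 3.808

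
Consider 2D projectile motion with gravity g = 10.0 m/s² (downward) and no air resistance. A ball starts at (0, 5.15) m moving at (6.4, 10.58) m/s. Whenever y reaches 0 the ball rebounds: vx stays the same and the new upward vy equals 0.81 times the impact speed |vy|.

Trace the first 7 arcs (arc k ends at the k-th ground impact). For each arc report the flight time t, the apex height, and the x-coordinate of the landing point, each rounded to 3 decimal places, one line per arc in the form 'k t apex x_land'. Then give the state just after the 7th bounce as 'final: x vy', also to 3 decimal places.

Arc 1: start y=5.150, vy=10.580 → t=2.524, apex=10.747, x_land=16.154, impact vy=-14.661
  bounce: vy ← 0.81·14.661 = 11.875
Arc 2: start y=0.000, vy=11.875 → t=2.375, apex=7.051, x_land=31.354, impact vy=-11.875
  bounce: vy ← 0.81·11.875 = 9.619
Arc 3: start y=0.000, vy=9.619 → t=1.924, apex=4.626, x_land=43.666, impact vy=-9.619
  bounce: vy ← 0.81·9.619 = 7.791
Arc 4: start y=0.000, vy=7.791 → t=1.558, apex=3.035, x_land=53.639, impact vy=-7.791
  bounce: vy ← 0.81·7.791 = 6.311
Arc 5: start y=0.000, vy=6.311 → t=1.262, apex=1.991, x_land=61.717, impact vy=-6.311
  bounce: vy ← 0.81·6.311 = 5.112
Arc 6: start y=0.000, vy=5.112 → t=1.022, apex=1.307, x_land=68.261, impact vy=-5.112
  bounce: vy ← 0.81·5.112 = 4.141
Arc 7: start y=0.000, vy=4.141 → t=0.828, apex=0.857, x_land=73.561, impact vy=-4.141
  bounce: vy ← 0.81·4.141 = 3.354

1 2.524 10.747 16.154
2 2.375 7.051 31.354
3 1.924 4.626 43.666
4 1.558 3.035 53.639
5 1.262 1.991 61.717
6 1.022 1.307 68.261
7 0.828 0.857 73.561
final: 73.561 3.354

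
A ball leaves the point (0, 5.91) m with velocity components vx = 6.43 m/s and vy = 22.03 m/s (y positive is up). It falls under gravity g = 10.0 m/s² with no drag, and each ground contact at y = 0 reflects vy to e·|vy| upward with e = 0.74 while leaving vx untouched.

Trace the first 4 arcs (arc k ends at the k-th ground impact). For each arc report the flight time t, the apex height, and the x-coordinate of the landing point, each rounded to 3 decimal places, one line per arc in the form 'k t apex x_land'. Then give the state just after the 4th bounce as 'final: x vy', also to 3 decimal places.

Arc 1: start y=5.910, vy=22.030 → t=4.660, apex=30.176, x_land=29.962, impact vy=-24.567
  bounce: vy ← 0.74·24.567 = 18.179
Arc 2: start y=0.000, vy=18.179 → t=3.636, apex=16.524, x_land=53.340, impact vy=-18.179
  bounce: vy ← 0.74·18.179 = 13.453
Arc 3: start y=0.000, vy=13.453 → t=2.691, apex=9.049, x_land=70.640, impact vy=-13.453
  bounce: vy ← 0.74·13.453 = 9.955
Arc 4: start y=0.000, vy=9.955 → t=1.991, apex=4.955, x_land=83.443, impact vy=-9.955
  bounce: vy ← 0.74·9.955 = 7.367

1 4.660 30.176 29.962
2 3.636 16.524 53.340
3 2.691 9.049 70.640
4 1.991 4.955 83.443
final: 83.443 7.367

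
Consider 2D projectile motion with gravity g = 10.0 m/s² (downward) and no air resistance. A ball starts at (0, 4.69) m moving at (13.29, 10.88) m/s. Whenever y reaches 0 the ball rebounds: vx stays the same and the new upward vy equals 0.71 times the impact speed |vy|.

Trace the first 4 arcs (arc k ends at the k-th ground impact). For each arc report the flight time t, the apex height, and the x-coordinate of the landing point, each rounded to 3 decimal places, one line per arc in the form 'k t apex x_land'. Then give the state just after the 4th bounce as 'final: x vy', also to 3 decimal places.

1 2.545 10.609 33.818
2 2.068 5.348 61.307
3 1.469 2.696 80.824
4 1.043 1.359 94.682
final: 94.682 3.702

Arc 1: start y=4.690, vy=10.880 → t=2.545, apex=10.609, x_land=33.818, impact vy=-14.566
  bounce: vy ← 0.71·14.566 = 10.342
Arc 2: start y=0.000, vy=10.342 → t=2.068, apex=5.348, x_land=61.307, impact vy=-10.342
  bounce: vy ← 0.71·10.342 = 7.343
Arc 3: start y=0.000, vy=7.343 → t=1.469, apex=2.696, x_land=80.824, impact vy=-7.343
  bounce: vy ← 0.71·7.343 = 5.213
Arc 4: start y=0.000, vy=5.213 → t=1.043, apex=1.359, x_land=94.682, impact vy=-5.213
  bounce: vy ← 0.71·5.213 = 3.702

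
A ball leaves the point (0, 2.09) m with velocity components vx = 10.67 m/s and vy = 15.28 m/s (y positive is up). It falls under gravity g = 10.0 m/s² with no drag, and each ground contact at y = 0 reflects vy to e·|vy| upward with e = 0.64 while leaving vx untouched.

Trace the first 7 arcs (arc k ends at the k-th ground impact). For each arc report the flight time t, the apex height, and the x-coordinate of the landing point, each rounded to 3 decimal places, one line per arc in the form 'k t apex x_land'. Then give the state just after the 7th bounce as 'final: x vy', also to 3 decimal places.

1 3.187 13.764 34.007
2 2.124 5.638 56.667
3 1.359 2.309 71.169
4 0.870 0.946 80.451
5 0.557 0.387 86.391
6 0.356 0.159 90.193
7 0.228 0.065 92.626
final: 92.626 0.730

Arc 1: start y=2.090, vy=15.280 → t=3.187, apex=13.764, x_land=34.007, impact vy=-16.592
  bounce: vy ← 0.64·16.592 = 10.619
Arc 2: start y=0.000, vy=10.619 → t=2.124, apex=5.638, x_land=56.667, impact vy=-10.619
  bounce: vy ← 0.64·10.619 = 6.796
Arc 3: start y=0.000, vy=6.796 → t=1.359, apex=2.309, x_land=71.169, impact vy=-6.796
  bounce: vy ← 0.64·6.796 = 4.349
Arc 4: start y=0.000, vy=4.349 → t=0.870, apex=0.946, x_land=80.451, impact vy=-4.349
  bounce: vy ← 0.64·4.349 = 2.784
Arc 5: start y=0.000, vy=2.784 → t=0.557, apex=0.387, x_land=86.391, impact vy=-2.784
  bounce: vy ← 0.64·2.784 = 1.782
Arc 6: start y=0.000, vy=1.782 → t=0.356, apex=0.159, x_land=90.193, impact vy=-1.782
  bounce: vy ← 0.64·1.782 = 1.140
Arc 7: start y=0.000, vy=1.140 → t=0.228, apex=0.065, x_land=92.626, impact vy=-1.140
  bounce: vy ← 0.64·1.140 = 0.730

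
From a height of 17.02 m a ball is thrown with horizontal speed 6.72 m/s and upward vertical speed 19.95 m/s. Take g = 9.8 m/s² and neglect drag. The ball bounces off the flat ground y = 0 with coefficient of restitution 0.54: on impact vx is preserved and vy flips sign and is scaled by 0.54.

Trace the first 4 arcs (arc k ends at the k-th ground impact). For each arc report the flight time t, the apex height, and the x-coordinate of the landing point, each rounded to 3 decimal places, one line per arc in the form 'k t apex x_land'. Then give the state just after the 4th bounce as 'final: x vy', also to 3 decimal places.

1 4.796 37.326 32.227
2 2.981 10.884 52.258
3 1.610 3.174 63.075
4 0.869 0.926 68.916
final: 68.916 2.300

Arc 1: start y=17.020, vy=19.950 → t=4.796, apex=37.326, x_land=32.227, impact vy=-27.048
  bounce: vy ← 0.54·27.048 = 14.606
Arc 2: start y=0.000, vy=14.606 → t=2.981, apex=10.884, x_land=52.258, impact vy=-14.606
  bounce: vy ← 0.54·14.606 = 7.887
Arc 3: start y=0.000, vy=7.887 → t=1.610, apex=3.174, x_land=63.075, impact vy=-7.887
  bounce: vy ← 0.54·7.887 = 4.259
Arc 4: start y=0.000, vy=4.259 → t=0.869, apex=0.926, x_land=68.916, impact vy=-4.259
  bounce: vy ← 0.54·4.259 = 2.300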